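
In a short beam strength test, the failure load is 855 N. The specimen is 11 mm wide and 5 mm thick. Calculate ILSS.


ILSS = 3F/(4bh) = 3*855/(4*11*5) = 11.66 MPa

11.66 MPa


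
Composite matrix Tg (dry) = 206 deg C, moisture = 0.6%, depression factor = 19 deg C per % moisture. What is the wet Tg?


Tg_wet = Tg_dry - k*moisture = 206 - 19*0.6 = 194.6 deg C

194.6 deg C


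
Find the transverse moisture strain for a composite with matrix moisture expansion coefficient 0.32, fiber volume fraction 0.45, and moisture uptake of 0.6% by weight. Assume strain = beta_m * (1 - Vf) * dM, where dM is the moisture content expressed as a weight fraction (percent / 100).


dM = 0.6/100 = 0.006
strain = beta_m * (1-Vf) * dM = 0.32 * 0.55 * 0.006 = 0.001056

0.001056


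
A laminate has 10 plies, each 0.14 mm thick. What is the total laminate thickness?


h = n * t_ply = 10 * 0.14 = 1.4 mm

1.4 mm


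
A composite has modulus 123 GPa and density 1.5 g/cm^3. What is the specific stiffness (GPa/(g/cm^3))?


Specific stiffness = E/rho = 123/1.5 = 82.0 GPa/(g/cm^3)

82.0 GPa/(g/cm^3)


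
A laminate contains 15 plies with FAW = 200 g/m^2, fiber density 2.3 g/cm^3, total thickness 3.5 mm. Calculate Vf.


Vf = n * FAW / (rho_f * h * 1000) = 15 * 200 / (2.3 * 3.5 * 1000) = 0.3727

0.3727


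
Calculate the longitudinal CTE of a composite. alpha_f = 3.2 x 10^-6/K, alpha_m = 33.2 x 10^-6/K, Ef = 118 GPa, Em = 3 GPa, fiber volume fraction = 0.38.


E1 = Ef*Vf + Em*(1-Vf) = 46.7
alpha_1 = (alpha_f*Ef*Vf + alpha_m*Em*(1-Vf))/E1 = 4.39 x 10^-6/K

4.39 x 10^-6/K


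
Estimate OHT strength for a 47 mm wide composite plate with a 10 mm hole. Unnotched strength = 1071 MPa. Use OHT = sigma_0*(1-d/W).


OHT = sigma_0*(1-d/W) = 1071*(1-10/47) = 843.1 MPa

843.1 MPa


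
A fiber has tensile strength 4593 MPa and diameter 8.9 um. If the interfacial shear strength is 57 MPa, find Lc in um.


Lc = sigma_f * d / (2 * tau_i) = 4593 * 8.9 / (2 * 57) = 358.6 um

358.6 um


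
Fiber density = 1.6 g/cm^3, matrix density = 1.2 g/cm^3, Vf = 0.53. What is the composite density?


rho_c = rho_f*Vf + rho_m*(1-Vf) = 1.6*0.53 + 1.2*0.47 = 1.412 g/cm^3

1.412 g/cm^3


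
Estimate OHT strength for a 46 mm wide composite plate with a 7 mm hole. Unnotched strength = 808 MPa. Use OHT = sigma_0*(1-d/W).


OHT = sigma_0*(1-d/W) = 808*(1-7/46) = 685.0 MPa

685.0 MPa


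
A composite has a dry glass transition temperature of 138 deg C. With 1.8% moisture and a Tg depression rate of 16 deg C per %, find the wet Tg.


Tg_wet = Tg_dry - k*moisture = 138 - 16*1.8 = 109.2 deg C

109.2 deg C


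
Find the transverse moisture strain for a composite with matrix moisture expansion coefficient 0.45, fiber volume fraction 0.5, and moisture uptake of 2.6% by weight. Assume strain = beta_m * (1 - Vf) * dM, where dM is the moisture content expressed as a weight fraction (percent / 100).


dM = 2.6/100 = 0.026
strain = beta_m * (1-Vf) * dM = 0.45 * 0.5 * 0.026 = 0.00585

0.00585


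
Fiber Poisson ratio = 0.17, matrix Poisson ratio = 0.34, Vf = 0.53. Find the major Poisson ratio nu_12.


nu_12 = nu_f*Vf + nu_m*(1-Vf) = 0.17*0.53 + 0.34*0.47 = 0.2499

0.2499


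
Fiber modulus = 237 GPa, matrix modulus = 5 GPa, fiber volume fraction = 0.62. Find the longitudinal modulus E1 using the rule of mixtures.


E1 = Ef*Vf + Em*(1-Vf) = 237*0.62 + 5*0.38 = 148.84 GPa

148.84 GPa


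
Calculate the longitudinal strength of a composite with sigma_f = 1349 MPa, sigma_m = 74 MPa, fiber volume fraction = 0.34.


sigma_1 = sigma_f*Vf + sigma_m*(1-Vf) = 1349*0.34 + 74*0.66 = 507.5 MPa

507.5 MPa


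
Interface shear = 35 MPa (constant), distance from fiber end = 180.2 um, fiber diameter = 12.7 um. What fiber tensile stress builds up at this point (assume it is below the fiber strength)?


Force balance: sigma_f * (pi*d^2/4) = tau * (pi*d) * x  ->  sigma_f = 4 * tau * x / d
sigma_f = 4 * 35 * 180.2 / 12.7 = 1986.5 MPa

1986.5 MPa


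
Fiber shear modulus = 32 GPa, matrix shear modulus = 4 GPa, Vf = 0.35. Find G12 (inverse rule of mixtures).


1/G12 = Vf/Gf + (1-Vf)/Gm = 0.35/32 + 0.65/4
G12 = 5.77 GPa

5.77 GPa


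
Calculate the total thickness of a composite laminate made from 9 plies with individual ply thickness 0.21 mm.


h = n * t_ply = 9 * 0.21 = 1.89 mm

1.89 mm


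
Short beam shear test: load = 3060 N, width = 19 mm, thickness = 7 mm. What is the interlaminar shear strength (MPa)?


ILSS = 3F/(4bh) = 3*3060/(4*19*7) = 17.26 MPa

17.26 MPa


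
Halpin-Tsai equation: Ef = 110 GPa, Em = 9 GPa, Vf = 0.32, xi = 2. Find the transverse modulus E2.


eta = (Ef/Em - 1)/(Ef/Em + xi) = (12.2222 - 1)/(12.2222 + 2) = 0.7891
E2 = Em*(1+xi*eta*Vf)/(1-eta*Vf) = 18.12 GPa

18.12 GPa


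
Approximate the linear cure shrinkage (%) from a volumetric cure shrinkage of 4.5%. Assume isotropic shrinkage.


Linear shrinkage ≈ vol_shrink/3 = 4.5/3 = 1.5%

1.5%


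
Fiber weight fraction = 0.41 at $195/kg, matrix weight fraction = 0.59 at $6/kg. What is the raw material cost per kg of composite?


Cost = cost_f*Wf + cost_m*Wm = 195*0.41 + 6*0.59 = $83.49/kg

$83.49/kg


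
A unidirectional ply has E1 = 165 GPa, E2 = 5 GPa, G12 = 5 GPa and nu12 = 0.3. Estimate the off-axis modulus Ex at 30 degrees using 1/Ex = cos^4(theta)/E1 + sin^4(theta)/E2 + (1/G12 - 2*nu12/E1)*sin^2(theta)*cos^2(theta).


cos^4(30) = 0.5625, sin^4(30) = 0.0625, sin^2(30)*cos^2(30) = 0.1875
1/G12 - 2*nu12/E1 = 1/5 - 2*0.3/165 = 0.196364 GPa^-1
1/Ex = 0.5625/165 + 0.0625/5 + 0.196364*0.1875 = 0.0527273 GPa^-1
Ex = 18.97 GPa

18.97 GPa


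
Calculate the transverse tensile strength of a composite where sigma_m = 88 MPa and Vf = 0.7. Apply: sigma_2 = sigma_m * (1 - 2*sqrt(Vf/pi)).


factor = 1 - 2*sqrt(0.7/pi) = 0.0559
sigma_2 = 88 * 0.0559 = 4.92 MPa

4.92 MPa


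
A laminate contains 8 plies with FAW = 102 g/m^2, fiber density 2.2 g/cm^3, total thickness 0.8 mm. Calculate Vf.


Vf = n * FAW / (rho_f * h * 1000) = 8 * 102 / (2.2 * 0.8 * 1000) = 0.4636

0.4636


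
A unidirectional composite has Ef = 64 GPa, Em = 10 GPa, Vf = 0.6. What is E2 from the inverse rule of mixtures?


1/E2 = Vf/Ef + (1-Vf)/Em = 0.6/64 + 0.4/10
E2 = 20.25 GPa

20.25 GPa


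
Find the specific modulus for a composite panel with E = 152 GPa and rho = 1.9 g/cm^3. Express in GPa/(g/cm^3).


Specific stiffness = E/rho = 152/1.9 = 80.0 GPa/(g/cm^3)

80.0 GPa/(g/cm^3)


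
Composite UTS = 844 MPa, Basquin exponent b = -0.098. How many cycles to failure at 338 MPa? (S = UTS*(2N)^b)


N = 0.5 * (S/UTS)^(1/b) = 0.5 * (338/844)^(1/-0.098) = 5679.8225 cycles

5679.8225 cycles


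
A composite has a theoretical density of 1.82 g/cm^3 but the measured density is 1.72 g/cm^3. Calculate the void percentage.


Void% = (rho_theo - rho_actual)/rho_theo * 100 = (1.82 - 1.72)/1.82 * 100 = 5.49%

5.49%


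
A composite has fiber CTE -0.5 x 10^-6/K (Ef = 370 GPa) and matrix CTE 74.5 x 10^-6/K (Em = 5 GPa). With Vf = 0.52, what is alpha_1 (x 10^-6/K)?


E1 = Ef*Vf + Em*(1-Vf) = 194.8
alpha_1 = (alpha_f*Ef*Vf + alpha_m*Em*(1-Vf))/E1 = 0.42 x 10^-6/K

0.42 x 10^-6/K


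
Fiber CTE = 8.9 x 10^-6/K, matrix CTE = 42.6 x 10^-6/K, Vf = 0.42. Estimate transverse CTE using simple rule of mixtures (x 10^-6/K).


alpha_2 = alpha_f*Vf + alpha_m*(1-Vf) = 8.9*0.42 + 42.6*0.58 = 28.4 x 10^-6/K

28.4 x 10^-6/K


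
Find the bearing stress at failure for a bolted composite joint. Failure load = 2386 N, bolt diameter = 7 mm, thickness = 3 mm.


sigma_br = F/(d*h) = 2386/(7*3) = 113.6 MPa

113.6 MPa


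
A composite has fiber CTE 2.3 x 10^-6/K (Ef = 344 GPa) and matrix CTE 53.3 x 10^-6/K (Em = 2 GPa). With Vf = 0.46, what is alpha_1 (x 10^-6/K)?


E1 = Ef*Vf + Em*(1-Vf) = 159.32
alpha_1 = (alpha_f*Ef*Vf + alpha_m*Em*(1-Vf))/E1 = 2.65 x 10^-6/K

2.65 x 10^-6/K


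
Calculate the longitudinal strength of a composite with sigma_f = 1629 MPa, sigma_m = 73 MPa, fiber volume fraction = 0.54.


sigma_1 = sigma_f*Vf + sigma_m*(1-Vf) = 1629*0.54 + 73*0.46 = 913.2 MPa

913.2 MPa


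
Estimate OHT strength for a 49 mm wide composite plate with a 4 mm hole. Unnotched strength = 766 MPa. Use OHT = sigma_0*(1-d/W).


OHT = sigma_0*(1-d/W) = 766*(1-4/49) = 703.5 MPa

703.5 MPa


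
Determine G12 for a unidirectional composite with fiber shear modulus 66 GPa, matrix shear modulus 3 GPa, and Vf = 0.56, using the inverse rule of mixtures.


1/G12 = Vf/Gf + (1-Vf)/Gm = 0.56/66 + 0.44/3
G12 = 6.45 GPa

6.45 GPa


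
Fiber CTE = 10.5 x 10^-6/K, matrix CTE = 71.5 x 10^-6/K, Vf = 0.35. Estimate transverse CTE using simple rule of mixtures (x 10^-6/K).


alpha_2 = alpha_f*Vf + alpha_m*(1-Vf) = 10.5*0.35 + 71.5*0.65 = 50.2 x 10^-6/K

50.2 x 10^-6/K


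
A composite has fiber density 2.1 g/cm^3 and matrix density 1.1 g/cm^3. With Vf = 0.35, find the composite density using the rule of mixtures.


rho_c = rho_f*Vf + rho_m*(1-Vf) = 2.1*0.35 + 1.1*0.65 = 1.45 g/cm^3

1.45 g/cm^3


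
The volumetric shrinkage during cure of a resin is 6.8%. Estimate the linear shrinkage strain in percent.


Linear shrinkage ≈ vol_shrink/3 = 6.8/3 = 2.267%

2.267%


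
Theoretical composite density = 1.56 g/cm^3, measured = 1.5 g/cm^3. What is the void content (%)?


Void% = (rho_theo - rho_actual)/rho_theo * 100 = (1.56 - 1.5)/1.56 * 100 = 3.85%

3.85%


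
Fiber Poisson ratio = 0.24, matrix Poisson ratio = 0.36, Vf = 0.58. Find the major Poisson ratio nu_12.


nu_12 = nu_f*Vf + nu_m*(1-Vf) = 0.24*0.58 + 0.36*0.42 = 0.2904

0.2904


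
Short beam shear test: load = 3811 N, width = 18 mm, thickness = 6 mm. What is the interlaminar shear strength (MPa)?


ILSS = 3F/(4bh) = 3*3811/(4*18*6) = 26.47 MPa

26.47 MPa


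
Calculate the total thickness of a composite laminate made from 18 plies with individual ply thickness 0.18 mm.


h = n * t_ply = 18 * 0.18 = 3.24 mm

3.24 mm


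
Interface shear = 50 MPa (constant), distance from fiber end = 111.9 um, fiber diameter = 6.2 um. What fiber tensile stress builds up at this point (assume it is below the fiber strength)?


Force balance: sigma_f * (pi*d^2/4) = tau * (pi*d) * x  ->  sigma_f = 4 * tau * x / d
sigma_f = 4 * 50 * 111.9 / 6.2 = 3609.7 MPa

3609.7 MPa


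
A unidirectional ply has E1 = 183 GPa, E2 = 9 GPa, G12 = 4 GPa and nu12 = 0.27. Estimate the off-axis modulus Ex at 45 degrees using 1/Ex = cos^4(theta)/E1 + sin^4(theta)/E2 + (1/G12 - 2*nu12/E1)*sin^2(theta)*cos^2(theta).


cos^4(45) = 0.25, sin^4(45) = 0.25, sin^2(45)*cos^2(45) = 0.25
1/G12 - 2*nu12/E1 = 1/4 - 2*0.27/183 = 0.247049 GPa^-1
1/Ex = 0.25/183 + 0.25/9 + 0.247049*0.25 = 0.0909062 GPa^-1
Ex = 11.0 GPa

11.0 GPa


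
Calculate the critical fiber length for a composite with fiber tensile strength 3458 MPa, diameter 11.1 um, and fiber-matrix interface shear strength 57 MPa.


Lc = sigma_f * d / (2 * tau_i) = 3458 * 11.1 / (2 * 57) = 336.7 um

336.7 um


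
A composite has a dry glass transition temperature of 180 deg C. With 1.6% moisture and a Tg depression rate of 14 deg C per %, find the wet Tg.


Tg_wet = Tg_dry - k*moisture = 180 - 14*1.6 = 157.6 deg C

157.6 deg C


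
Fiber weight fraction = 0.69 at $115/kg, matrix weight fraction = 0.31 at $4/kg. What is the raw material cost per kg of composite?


Cost = cost_f*Wf + cost_m*Wm = 115*0.69 + 4*0.31 = $80.59/kg

$80.59/kg


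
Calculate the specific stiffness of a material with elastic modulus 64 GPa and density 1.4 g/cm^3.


Specific stiffness = E/rho = 64/1.4 = 45.7 GPa/(g/cm^3)

45.7 GPa/(g/cm^3)


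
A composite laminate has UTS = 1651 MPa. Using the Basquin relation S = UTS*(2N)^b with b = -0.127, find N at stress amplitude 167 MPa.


N = 0.5 * (S/UTS)^(1/b) = 0.5 * (167/1651)^(1/-0.127) = 3.4187e+07 cycles

3.4187e+07 cycles


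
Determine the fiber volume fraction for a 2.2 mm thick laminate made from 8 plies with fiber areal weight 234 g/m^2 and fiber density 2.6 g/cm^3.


Vf = n * FAW / (rho_f * h * 1000) = 8 * 234 / (2.6 * 2.2 * 1000) = 0.3273

0.3273


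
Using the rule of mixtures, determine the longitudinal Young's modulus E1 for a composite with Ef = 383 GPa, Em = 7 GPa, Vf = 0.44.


E1 = Ef*Vf + Em*(1-Vf) = 383*0.44 + 7*0.56 = 172.44 GPa

172.44 GPa


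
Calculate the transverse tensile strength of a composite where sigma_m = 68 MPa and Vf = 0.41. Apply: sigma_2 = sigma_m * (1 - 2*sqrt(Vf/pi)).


factor = 1 - 2*sqrt(0.41/pi) = 0.2775
sigma_2 = 68 * 0.2775 = 18.87 MPa

18.87 MPa


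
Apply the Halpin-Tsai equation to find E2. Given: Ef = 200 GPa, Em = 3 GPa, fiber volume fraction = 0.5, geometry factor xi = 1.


eta = (Ef/Em - 1)/(Ef/Em + xi) = (66.6667 - 1)/(66.6667 + 1) = 0.9704
E2 = Em*(1+xi*eta*Vf)/(1-eta*Vf) = 8.66 GPa

8.66 GPa


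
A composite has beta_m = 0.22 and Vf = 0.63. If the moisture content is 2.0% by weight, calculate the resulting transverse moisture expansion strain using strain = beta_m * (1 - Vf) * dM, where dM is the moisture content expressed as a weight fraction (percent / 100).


dM = 2.0/100 = 0.02
strain = beta_m * (1-Vf) * dM = 0.22 * 0.37 * 0.02 = 0.001628

0.001628


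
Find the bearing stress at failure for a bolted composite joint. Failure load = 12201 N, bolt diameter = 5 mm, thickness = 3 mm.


sigma_br = F/(d*h) = 12201/(5*3) = 813.4 MPa

813.4 MPa


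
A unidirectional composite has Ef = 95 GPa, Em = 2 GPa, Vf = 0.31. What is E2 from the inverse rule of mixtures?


1/E2 = Vf/Ef + (1-Vf)/Em = 0.31/95 + 0.69/2
E2 = 2.87 GPa

2.87 GPa


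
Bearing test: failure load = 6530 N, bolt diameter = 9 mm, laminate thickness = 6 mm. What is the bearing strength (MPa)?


sigma_br = F/(d*h) = 6530/(9*6) = 120.9 MPa

120.9 MPa


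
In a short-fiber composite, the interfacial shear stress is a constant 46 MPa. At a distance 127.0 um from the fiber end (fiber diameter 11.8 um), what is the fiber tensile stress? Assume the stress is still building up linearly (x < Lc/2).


Force balance: sigma_f * (pi*d^2/4) = tau * (pi*d) * x  ->  sigma_f = 4 * tau * x / d
sigma_f = 4 * 46 * 127.0 / 11.8 = 1980.3 MPa

1980.3 MPa


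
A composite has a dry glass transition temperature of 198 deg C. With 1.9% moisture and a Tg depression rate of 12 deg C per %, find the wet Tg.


Tg_wet = Tg_dry - k*moisture = 198 - 12*1.9 = 175.2 deg C

175.2 deg C


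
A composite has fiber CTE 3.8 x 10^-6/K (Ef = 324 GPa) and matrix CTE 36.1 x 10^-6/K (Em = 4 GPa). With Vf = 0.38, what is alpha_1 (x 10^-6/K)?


E1 = Ef*Vf + Em*(1-Vf) = 125.6
alpha_1 = (alpha_f*Ef*Vf + alpha_m*Em*(1-Vf))/E1 = 4.44 x 10^-6/K

4.44 x 10^-6/K


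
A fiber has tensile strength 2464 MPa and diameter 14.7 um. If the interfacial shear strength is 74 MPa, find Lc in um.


Lc = sigma_f * d / (2 * tau_i) = 2464 * 14.7 / (2 * 74) = 244.7 um

244.7 um


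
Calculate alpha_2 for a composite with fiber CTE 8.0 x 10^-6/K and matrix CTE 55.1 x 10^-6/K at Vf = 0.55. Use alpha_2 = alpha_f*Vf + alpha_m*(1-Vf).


alpha_2 = alpha_f*Vf + alpha_m*(1-Vf) = 8.0*0.55 + 55.1*0.45 = 29.2 x 10^-6/K

29.2 x 10^-6/K


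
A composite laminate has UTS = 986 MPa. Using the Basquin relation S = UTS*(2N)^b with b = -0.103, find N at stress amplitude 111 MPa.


N = 0.5 * (S/UTS)^(1/b) = 0.5 * (111/986)^(1/-0.103) = 8.0953e+08 cycles

8.0953e+08 cycles


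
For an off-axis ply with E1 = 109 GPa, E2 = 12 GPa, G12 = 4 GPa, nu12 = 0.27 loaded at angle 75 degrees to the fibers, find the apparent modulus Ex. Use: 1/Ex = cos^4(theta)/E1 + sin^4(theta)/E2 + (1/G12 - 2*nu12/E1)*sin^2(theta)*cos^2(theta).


cos^4(75) = 0.004487, sin^4(75) = 0.870513, sin^2(75)*cos^2(75) = 0.0625
1/G12 - 2*nu12/E1 = 1/4 - 2*0.27/109 = 0.245046 GPa^-1
1/Ex = 0.004487/109 + 0.870513/12 + 0.245046*0.0625 = 0.0878993 GPa^-1
Ex = 11.38 GPa

11.38 GPa


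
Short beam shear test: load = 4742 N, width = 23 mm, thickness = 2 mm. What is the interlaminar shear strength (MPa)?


ILSS = 3F/(4bh) = 3*4742/(4*23*2) = 77.32 MPa

77.32 MPa


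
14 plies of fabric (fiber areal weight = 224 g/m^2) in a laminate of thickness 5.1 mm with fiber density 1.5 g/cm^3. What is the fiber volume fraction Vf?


Vf = n * FAW / (rho_f * h * 1000) = 14 * 224 / (1.5 * 5.1 * 1000) = 0.4099

0.4099


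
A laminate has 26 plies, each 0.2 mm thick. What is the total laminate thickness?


h = n * t_ply = 26 * 0.2 = 5.2 mm

5.2 mm


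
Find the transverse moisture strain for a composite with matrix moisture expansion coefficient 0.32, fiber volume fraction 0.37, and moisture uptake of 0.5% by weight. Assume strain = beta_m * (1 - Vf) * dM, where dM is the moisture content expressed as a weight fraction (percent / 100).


dM = 0.5/100 = 0.005
strain = beta_m * (1-Vf) * dM = 0.32 * 0.63 * 0.005 = 0.001008

0.001008


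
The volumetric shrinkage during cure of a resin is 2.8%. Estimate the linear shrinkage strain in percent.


Linear shrinkage ≈ vol_shrink/3 = 2.8/3 = 0.933%

0.933%


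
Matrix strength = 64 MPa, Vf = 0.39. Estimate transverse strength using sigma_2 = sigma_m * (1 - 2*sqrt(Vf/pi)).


factor = 1 - 2*sqrt(0.39/pi) = 0.2953
sigma_2 = 64 * 0.2953 = 18.9 MPa

18.9 MPa


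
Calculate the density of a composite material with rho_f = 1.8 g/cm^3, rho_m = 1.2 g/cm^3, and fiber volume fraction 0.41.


rho_c = rho_f*Vf + rho_m*(1-Vf) = 1.8*0.41 + 1.2*0.59 = 1.446 g/cm^3

1.446 g/cm^3


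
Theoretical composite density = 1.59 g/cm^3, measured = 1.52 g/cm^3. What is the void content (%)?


Void% = (rho_theo - rho_actual)/rho_theo * 100 = (1.59 - 1.52)/1.59 * 100 = 4.4%

4.4%


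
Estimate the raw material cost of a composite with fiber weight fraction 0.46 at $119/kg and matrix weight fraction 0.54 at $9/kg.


Cost = cost_f*Wf + cost_m*Wm = 119*0.46 + 9*0.54 = $59.6/kg

$59.6/kg


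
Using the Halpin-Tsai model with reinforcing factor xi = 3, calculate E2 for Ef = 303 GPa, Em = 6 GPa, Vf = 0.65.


eta = (Ef/Em - 1)/(Ef/Em + xi) = (50.5 - 1)/(50.5 + 3) = 0.9252
E2 = Em*(1+xi*eta*Vf)/(1-eta*Vf) = 42.21 GPa

42.21 GPa


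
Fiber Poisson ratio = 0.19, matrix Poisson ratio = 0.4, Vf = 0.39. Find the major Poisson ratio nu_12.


nu_12 = nu_f*Vf + nu_m*(1-Vf) = 0.19*0.39 + 0.4*0.61 = 0.3181

0.3181


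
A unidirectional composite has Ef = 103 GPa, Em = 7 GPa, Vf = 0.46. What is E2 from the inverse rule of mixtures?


1/E2 = Vf/Ef + (1-Vf)/Em = 0.46/103 + 0.54/7
E2 = 12.25 GPa

12.25 GPa


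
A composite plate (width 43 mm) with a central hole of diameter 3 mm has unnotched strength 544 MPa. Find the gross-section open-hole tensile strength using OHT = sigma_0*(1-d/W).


OHT = sigma_0*(1-d/W) = 544*(1-3/43) = 506.0 MPa

506.0 MPa


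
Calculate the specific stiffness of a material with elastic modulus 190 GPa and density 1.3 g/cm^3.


Specific stiffness = E/rho = 190/1.3 = 146.2 GPa/(g/cm^3)

146.2 GPa/(g/cm^3)


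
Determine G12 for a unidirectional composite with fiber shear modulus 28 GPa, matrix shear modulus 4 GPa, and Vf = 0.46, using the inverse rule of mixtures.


1/G12 = Vf/Gf + (1-Vf)/Gm = 0.46/28 + 0.54/4
G12 = 6.6 GPa

6.6 GPa


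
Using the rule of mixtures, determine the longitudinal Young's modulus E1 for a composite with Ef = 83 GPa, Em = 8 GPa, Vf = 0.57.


E1 = Ef*Vf + Em*(1-Vf) = 83*0.57 + 8*0.43 = 50.75 GPa

50.75 GPa


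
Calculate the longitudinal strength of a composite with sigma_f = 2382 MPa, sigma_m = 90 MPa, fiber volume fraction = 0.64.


sigma_1 = sigma_f*Vf + sigma_m*(1-Vf) = 2382*0.64 + 90*0.36 = 1556.9 MPa

1556.9 MPa


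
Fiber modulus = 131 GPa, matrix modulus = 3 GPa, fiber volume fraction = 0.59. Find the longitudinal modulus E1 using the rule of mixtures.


E1 = Ef*Vf + Em*(1-Vf) = 131*0.59 + 3*0.41 = 78.52 GPa

78.52 GPa


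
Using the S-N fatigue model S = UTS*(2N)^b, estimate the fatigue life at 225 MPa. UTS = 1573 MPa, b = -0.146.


N = 0.5 * (S/UTS)^(1/b) = 0.5 * (225/1573)^(1/-0.146) = 304461.9671 cycles

304461.9671 cycles


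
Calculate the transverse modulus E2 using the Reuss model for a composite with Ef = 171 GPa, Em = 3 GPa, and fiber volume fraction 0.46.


1/E2 = Vf/Ef + (1-Vf)/Em = 0.46/171 + 0.54/3
E2 = 5.47 GPa

5.47 GPa


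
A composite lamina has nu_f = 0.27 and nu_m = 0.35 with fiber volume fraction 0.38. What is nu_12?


nu_12 = nu_f*Vf + nu_m*(1-Vf) = 0.27*0.38 + 0.35*0.62 = 0.3196

0.3196


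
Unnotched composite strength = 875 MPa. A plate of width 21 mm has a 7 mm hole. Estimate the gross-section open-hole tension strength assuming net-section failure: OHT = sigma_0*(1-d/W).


OHT = sigma_0*(1-d/W) = 875*(1-7/21) = 583.3 MPa

583.3 MPa


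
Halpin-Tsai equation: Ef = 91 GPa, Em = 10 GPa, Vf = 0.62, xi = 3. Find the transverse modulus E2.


eta = (Ef/Em - 1)/(Ef/Em + xi) = (9.1 - 1)/(9.1 + 3) = 0.6694
E2 = Em*(1+xi*eta*Vf)/(1-eta*Vf) = 38.38 GPa

38.38 GPa


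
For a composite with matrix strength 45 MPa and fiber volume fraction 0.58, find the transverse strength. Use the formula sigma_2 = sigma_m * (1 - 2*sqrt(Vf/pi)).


factor = 1 - 2*sqrt(0.58/pi) = 0.1407
sigma_2 = 45 * 0.1407 = 6.33 MPa

6.33 MPa


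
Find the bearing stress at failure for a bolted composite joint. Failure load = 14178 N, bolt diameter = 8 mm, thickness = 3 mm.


sigma_br = F/(d*h) = 14178/(8*3) = 590.8 MPa

590.8 MPa


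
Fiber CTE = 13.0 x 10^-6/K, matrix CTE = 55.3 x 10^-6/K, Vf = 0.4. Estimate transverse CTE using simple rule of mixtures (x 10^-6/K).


alpha_2 = alpha_f*Vf + alpha_m*(1-Vf) = 13.0*0.4 + 55.3*0.6 = 38.4 x 10^-6/K

38.4 x 10^-6/K


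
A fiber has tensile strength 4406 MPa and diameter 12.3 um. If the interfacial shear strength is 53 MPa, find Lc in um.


Lc = sigma_f * d / (2 * tau_i) = 4406 * 12.3 / (2 * 53) = 511.3 um

511.3 um


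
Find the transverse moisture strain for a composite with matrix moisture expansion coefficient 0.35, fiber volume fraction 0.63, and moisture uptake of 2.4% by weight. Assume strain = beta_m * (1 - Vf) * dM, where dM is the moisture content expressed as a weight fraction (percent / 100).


dM = 2.4/100 = 0.024
strain = beta_m * (1-Vf) * dM = 0.35 * 0.37 * 0.024 = 0.003108

0.003108


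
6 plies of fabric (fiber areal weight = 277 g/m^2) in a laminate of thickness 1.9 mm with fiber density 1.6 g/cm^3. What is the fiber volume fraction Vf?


Vf = n * FAW / (rho_f * h * 1000) = 6 * 277 / (1.6 * 1.9 * 1000) = 0.5467

0.5467


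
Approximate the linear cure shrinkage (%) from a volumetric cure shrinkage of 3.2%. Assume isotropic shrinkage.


Linear shrinkage ≈ vol_shrink/3 = 3.2/3 = 1.067%

1.067%


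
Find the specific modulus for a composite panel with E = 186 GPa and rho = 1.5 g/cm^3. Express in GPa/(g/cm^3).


Specific stiffness = E/rho = 186/1.5 = 124.0 GPa/(g/cm^3)

124.0 GPa/(g/cm^3)


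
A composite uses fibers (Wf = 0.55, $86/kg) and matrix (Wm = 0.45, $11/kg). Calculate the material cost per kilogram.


Cost = cost_f*Wf + cost_m*Wm = 86*0.55 + 11*0.45 = $52.25/kg

$52.25/kg


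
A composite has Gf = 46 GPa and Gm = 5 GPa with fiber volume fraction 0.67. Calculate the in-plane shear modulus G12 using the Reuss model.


1/G12 = Vf/Gf + (1-Vf)/Gm = 0.67/46 + 0.33/5
G12 = 12.41 GPa

12.41 GPa


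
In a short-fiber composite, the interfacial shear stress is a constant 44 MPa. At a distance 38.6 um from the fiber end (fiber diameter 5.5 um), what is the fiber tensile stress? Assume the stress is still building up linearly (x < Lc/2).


Force balance: sigma_f * (pi*d^2/4) = tau * (pi*d) * x  ->  sigma_f = 4 * tau * x / d
sigma_f = 4 * 44 * 38.6 / 5.5 = 1235.2 MPa

1235.2 MPa


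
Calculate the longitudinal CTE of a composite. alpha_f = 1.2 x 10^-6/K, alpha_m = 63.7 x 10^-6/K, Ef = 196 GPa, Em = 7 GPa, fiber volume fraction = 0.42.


E1 = Ef*Vf + Em*(1-Vf) = 86.38
alpha_1 = (alpha_f*Ef*Vf + alpha_m*Em*(1-Vf))/E1 = 4.14 x 10^-6/K

4.14 x 10^-6/K


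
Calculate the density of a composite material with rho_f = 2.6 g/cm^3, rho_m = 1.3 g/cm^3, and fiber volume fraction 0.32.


rho_c = rho_f*Vf + rho_m*(1-Vf) = 2.6*0.32 + 1.3*0.68 = 1.716 g/cm^3

1.716 g/cm^3


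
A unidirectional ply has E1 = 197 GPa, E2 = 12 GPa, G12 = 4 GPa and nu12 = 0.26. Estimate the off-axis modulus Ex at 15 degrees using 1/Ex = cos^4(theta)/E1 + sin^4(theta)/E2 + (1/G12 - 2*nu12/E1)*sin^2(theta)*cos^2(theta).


cos^4(15) = 0.870513, sin^4(15) = 0.004487, sin^2(15)*cos^2(15) = 0.0625
1/G12 - 2*nu12/E1 = 1/4 - 2*0.26/197 = 0.24736 GPa^-1
1/Ex = 0.870513/197 + 0.004487/12 + 0.24736*0.0625 = 0.0202528 GPa^-1
Ex = 49.38 GPa

49.38 GPa


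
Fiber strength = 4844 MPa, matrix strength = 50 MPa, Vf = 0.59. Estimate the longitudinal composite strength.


sigma_1 = sigma_f*Vf + sigma_m*(1-Vf) = 4844*0.59 + 50*0.41 = 2878.5 MPa

2878.5 MPa


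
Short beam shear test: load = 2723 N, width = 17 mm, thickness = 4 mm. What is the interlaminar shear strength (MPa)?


ILSS = 3F/(4bh) = 3*2723/(4*17*4) = 30.03 MPa

30.03 MPa


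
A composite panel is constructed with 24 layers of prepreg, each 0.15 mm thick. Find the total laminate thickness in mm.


h = n * t_ply = 24 * 0.15 = 3.6 mm

3.6 mm


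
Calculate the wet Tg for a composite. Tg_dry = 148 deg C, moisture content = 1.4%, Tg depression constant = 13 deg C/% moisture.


Tg_wet = Tg_dry - k*moisture = 148 - 13*1.4 = 129.8 deg C

129.8 deg C


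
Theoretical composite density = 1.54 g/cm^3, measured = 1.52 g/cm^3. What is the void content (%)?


Void% = (rho_theo - rho_actual)/rho_theo * 100 = (1.54 - 1.52)/1.54 * 100 = 1.3%

1.3%


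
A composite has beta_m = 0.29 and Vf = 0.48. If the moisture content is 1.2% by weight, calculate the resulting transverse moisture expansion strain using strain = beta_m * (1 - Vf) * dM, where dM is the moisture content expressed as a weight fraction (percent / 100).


dM = 1.2/100 = 0.012
strain = beta_m * (1-Vf) * dM = 0.29 * 0.52 * 0.012 = 0.0018096

0.0018096


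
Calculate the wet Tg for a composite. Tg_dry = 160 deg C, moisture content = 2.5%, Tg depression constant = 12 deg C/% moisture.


Tg_wet = Tg_dry - k*moisture = 160 - 12*2.5 = 130.0 deg C

130.0 deg C


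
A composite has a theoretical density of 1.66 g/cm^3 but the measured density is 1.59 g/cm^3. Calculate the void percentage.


Void% = (rho_theo - rho_actual)/rho_theo * 100 = (1.66 - 1.59)/1.66 * 100 = 4.22%

4.22%


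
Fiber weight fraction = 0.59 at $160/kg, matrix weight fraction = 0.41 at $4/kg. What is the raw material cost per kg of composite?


Cost = cost_f*Wf + cost_m*Wm = 160*0.59 + 4*0.41 = $96.04/kg

$96.04/kg


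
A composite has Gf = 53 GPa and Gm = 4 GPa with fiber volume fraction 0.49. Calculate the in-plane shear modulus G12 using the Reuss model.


1/G12 = Vf/Gf + (1-Vf)/Gm = 0.49/53 + 0.51/4
G12 = 7.31 GPa

7.31 GPa


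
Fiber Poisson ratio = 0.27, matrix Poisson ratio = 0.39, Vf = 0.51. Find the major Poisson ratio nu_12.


nu_12 = nu_f*Vf + nu_m*(1-Vf) = 0.27*0.51 + 0.39*0.49 = 0.3288

0.3288


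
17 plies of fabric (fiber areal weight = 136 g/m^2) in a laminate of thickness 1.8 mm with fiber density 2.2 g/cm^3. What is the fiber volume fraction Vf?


Vf = n * FAW / (rho_f * h * 1000) = 17 * 136 / (2.2 * 1.8 * 1000) = 0.5838

0.5838


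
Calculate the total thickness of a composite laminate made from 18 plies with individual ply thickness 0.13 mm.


h = n * t_ply = 18 * 0.13 = 2.34 mm

2.34 mm


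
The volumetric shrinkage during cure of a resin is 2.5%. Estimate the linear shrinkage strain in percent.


Linear shrinkage ≈ vol_shrink/3 = 2.5/3 = 0.833%

0.833%


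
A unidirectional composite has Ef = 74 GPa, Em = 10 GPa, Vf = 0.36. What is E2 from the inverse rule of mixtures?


1/E2 = Vf/Ef + (1-Vf)/Em = 0.36/74 + 0.64/10
E2 = 14.52 GPa

14.52 GPa


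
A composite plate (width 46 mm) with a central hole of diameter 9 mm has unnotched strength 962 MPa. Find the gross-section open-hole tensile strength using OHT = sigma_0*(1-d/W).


OHT = sigma_0*(1-d/W) = 962*(1-9/46) = 773.8 MPa

773.8 MPa


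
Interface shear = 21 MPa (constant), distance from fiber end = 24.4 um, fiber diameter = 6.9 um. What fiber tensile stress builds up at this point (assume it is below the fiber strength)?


Force balance: sigma_f * (pi*d^2/4) = tau * (pi*d) * x  ->  sigma_f = 4 * tau * x / d
sigma_f = 4 * 21 * 24.4 / 6.9 = 297.0 MPa

297.0 MPa


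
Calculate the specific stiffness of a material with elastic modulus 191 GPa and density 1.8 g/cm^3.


Specific stiffness = E/rho = 191/1.8 = 106.1 GPa/(g/cm^3)

106.1 GPa/(g/cm^3)


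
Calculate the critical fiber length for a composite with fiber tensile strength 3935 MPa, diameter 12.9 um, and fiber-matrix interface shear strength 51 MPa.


Lc = sigma_f * d / (2 * tau_i) = 3935 * 12.9 / (2 * 51) = 497.7 um

497.7 um


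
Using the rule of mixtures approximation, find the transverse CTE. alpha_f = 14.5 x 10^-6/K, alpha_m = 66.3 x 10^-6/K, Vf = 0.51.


alpha_2 = alpha_f*Vf + alpha_m*(1-Vf) = 14.5*0.51 + 66.3*0.49 = 39.9 x 10^-6/K

39.9 x 10^-6/K


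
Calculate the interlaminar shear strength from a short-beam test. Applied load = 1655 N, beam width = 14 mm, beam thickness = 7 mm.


ILSS = 3F/(4bh) = 3*1655/(4*14*7) = 12.67 MPa

12.67 MPa


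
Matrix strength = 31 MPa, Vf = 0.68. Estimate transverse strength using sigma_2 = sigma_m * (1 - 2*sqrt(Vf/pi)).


factor = 1 - 2*sqrt(0.68/pi) = 0.0695
sigma_2 = 31 * 0.0695 = 2.15 MPa

2.15 MPa


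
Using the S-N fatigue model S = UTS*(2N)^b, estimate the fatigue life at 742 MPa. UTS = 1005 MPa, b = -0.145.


N = 0.5 * (S/UTS)^(1/b) = 0.5 * (742/1005)^(1/-0.145) = 4.0520 cycles

4.0520 cycles


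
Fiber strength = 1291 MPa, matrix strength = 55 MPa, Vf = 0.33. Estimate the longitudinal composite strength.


sigma_1 = sigma_f*Vf + sigma_m*(1-Vf) = 1291*0.33 + 55*0.67 = 462.9 MPa

462.9 MPa


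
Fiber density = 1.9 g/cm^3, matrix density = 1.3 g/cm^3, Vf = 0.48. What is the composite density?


rho_c = rho_f*Vf + rho_m*(1-Vf) = 1.9*0.48 + 1.3*0.52 = 1.588 g/cm^3

1.588 g/cm^3


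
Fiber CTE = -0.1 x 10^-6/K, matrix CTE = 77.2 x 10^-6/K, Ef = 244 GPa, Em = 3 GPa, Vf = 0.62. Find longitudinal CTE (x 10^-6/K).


E1 = Ef*Vf + Em*(1-Vf) = 152.42
alpha_1 = (alpha_f*Ef*Vf + alpha_m*Em*(1-Vf))/E1 = 0.48 x 10^-6/K

0.48 x 10^-6/K


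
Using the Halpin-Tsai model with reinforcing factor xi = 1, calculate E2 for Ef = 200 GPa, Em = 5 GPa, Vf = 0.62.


eta = (Ef/Em - 1)/(Ef/Em + xi) = (40.0 - 1)/(40.0 + 1) = 0.9512
E2 = Em*(1+xi*eta*Vf)/(1-eta*Vf) = 19.38 GPa

19.38 GPa


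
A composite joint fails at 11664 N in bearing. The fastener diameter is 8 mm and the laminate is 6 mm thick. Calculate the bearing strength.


sigma_br = F/(d*h) = 11664/(8*6) = 243.0 MPa

243.0 MPa


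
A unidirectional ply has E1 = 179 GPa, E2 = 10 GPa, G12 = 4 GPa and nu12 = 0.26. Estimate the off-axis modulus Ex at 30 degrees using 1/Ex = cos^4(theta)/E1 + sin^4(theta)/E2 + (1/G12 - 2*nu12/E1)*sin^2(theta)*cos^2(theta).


cos^4(30) = 0.5625, sin^4(30) = 0.0625, sin^2(30)*cos^2(30) = 0.1875
1/G12 - 2*nu12/E1 = 1/4 - 2*0.26/179 = 0.247095 GPa^-1
1/Ex = 0.5625/179 + 0.0625/10 + 0.247095*0.1875 = 0.0557228 GPa^-1
Ex = 17.95 GPa

17.95 GPa


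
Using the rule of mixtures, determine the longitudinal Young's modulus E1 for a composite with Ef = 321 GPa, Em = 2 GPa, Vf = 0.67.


E1 = Ef*Vf + Em*(1-Vf) = 321*0.67 + 2*0.33 = 215.73 GPa

215.73 GPa


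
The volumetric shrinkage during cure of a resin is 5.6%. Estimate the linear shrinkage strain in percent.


Linear shrinkage ≈ vol_shrink/3 = 5.6/3 = 1.867%

1.867%


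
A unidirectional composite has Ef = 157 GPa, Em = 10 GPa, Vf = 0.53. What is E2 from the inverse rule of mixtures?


1/E2 = Vf/Ef + (1-Vf)/Em = 0.53/157 + 0.47/10
E2 = 19.85 GPa

19.85 GPa


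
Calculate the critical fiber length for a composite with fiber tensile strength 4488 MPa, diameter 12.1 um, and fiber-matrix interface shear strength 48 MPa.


Lc = sigma_f * d / (2 * tau_i) = 4488 * 12.1 / (2 * 48) = 565.7 um

565.7 um


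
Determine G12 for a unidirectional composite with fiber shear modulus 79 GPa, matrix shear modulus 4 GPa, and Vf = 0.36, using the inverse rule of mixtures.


1/G12 = Vf/Gf + (1-Vf)/Gm = 0.36/79 + 0.64/4
G12 = 6.08 GPa

6.08 GPa


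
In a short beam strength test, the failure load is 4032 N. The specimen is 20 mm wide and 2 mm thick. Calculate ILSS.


ILSS = 3F/(4bh) = 3*4032/(4*20*2) = 75.6 MPa

75.6 MPa


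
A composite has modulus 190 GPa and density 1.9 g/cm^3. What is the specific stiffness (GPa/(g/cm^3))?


Specific stiffness = E/rho = 190/1.9 = 100.0 GPa/(g/cm^3)

100.0 GPa/(g/cm^3)


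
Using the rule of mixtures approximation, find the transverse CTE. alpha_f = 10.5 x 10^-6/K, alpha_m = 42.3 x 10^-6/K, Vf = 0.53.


alpha_2 = alpha_f*Vf + alpha_m*(1-Vf) = 10.5*0.53 + 42.3*0.47 = 25.4 x 10^-6/K

25.4 x 10^-6/K


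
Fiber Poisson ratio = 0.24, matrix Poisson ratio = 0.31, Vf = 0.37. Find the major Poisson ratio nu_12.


nu_12 = nu_f*Vf + nu_m*(1-Vf) = 0.24*0.37 + 0.31*0.63 = 0.2841

0.2841


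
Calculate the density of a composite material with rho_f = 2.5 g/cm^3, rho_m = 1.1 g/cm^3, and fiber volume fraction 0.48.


rho_c = rho_f*Vf + rho_m*(1-Vf) = 2.5*0.48 + 1.1*0.52 = 1.772 g/cm^3

1.772 g/cm^3


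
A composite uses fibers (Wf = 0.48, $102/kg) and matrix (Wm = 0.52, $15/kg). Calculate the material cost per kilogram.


Cost = cost_f*Wf + cost_m*Wm = 102*0.48 + 15*0.52 = $56.76/kg

$56.76/kg


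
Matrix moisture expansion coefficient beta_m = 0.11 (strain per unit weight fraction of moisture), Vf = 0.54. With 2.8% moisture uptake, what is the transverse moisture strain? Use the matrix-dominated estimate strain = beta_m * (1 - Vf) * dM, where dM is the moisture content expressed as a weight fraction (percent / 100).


dM = 2.8/100 = 0.028
strain = beta_m * (1-Vf) * dM = 0.11 * 0.46 * 0.028 = 0.0014168

0.0014168


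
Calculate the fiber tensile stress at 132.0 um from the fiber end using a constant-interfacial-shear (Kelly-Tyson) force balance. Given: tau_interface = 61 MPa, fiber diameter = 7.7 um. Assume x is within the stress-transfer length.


Force balance: sigma_f * (pi*d^2/4) = tau * (pi*d) * x  ->  sigma_f = 4 * tau * x / d
sigma_f = 4 * 61 * 132.0 / 7.7 = 4182.9 MPa

4182.9 MPa


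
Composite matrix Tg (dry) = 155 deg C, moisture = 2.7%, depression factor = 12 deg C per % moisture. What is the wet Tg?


Tg_wet = Tg_dry - k*moisture = 155 - 12*2.7 = 122.6 deg C

122.6 deg C


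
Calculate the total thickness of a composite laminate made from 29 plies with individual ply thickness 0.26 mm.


h = n * t_ply = 29 * 0.26 = 7.54 mm

7.54 mm


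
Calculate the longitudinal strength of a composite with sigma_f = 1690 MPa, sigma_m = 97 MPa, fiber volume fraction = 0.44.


sigma_1 = sigma_f*Vf + sigma_m*(1-Vf) = 1690*0.44 + 97*0.56 = 797.9 MPa

797.9 MPa


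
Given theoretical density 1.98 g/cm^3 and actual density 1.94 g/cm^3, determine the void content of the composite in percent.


Void% = (rho_theo - rho_actual)/rho_theo * 100 = (1.98 - 1.94)/1.98 * 100 = 2.02%

2.02%


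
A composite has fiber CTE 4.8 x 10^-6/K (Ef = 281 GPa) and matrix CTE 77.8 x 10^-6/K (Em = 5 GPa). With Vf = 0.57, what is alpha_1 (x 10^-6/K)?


E1 = Ef*Vf + Em*(1-Vf) = 162.32
alpha_1 = (alpha_f*Ef*Vf + alpha_m*Em*(1-Vf))/E1 = 5.77 x 10^-6/K

5.77 x 10^-6/K


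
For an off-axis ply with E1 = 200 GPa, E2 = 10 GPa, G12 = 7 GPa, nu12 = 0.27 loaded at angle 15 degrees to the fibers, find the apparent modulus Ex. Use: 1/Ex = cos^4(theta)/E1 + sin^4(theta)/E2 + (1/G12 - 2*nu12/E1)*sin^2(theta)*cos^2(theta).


cos^4(15) = 0.870513, sin^4(15) = 0.004487, sin^2(15)*cos^2(15) = 0.0625
1/G12 - 2*nu12/E1 = 1/7 - 2*0.27/200 = 0.140157 GPa^-1
1/Ex = 0.870513/200 + 0.004487/10 + 0.140157*0.0625 = 0.0135611 GPa^-1
Ex = 73.74 GPa

73.74 GPa


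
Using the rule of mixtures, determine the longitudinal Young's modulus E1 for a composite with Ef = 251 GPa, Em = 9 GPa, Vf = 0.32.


E1 = Ef*Vf + Em*(1-Vf) = 251*0.32 + 9*0.68 = 86.44 GPa

86.44 GPa


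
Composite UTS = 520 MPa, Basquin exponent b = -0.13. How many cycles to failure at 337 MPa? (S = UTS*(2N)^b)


N = 0.5 * (S/UTS)^(1/b) = 0.5 * (337/520)^(1/-0.13) = 14.0604 cycles

14.0604 cycles


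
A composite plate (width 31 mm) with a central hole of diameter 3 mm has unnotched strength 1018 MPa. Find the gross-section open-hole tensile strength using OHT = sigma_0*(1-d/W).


OHT = sigma_0*(1-d/W) = 1018*(1-3/31) = 919.5 MPa

919.5 MPa


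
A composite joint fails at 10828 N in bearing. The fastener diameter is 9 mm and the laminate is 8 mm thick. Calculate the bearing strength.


sigma_br = F/(d*h) = 10828/(9*8) = 150.4 MPa

150.4 MPa


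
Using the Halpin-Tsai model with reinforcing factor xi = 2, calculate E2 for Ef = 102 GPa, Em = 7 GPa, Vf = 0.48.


eta = (Ef/Em - 1)/(Ef/Em + xi) = (14.5714 - 1)/(14.5714 + 2) = 0.819
E2 = Em*(1+xi*eta*Vf)/(1-eta*Vf) = 20.6 GPa

20.6 GPa


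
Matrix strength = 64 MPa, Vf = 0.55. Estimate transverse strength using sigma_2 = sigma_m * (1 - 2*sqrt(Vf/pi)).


factor = 1 - 2*sqrt(0.55/pi) = 0.1632
sigma_2 = 64 * 0.1632 = 10.44 MPa

10.44 MPa


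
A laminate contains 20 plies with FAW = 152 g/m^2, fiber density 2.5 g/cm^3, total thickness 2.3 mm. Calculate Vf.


Vf = n * FAW / (rho_f * h * 1000) = 20 * 152 / (2.5 * 2.3 * 1000) = 0.5287

0.5287


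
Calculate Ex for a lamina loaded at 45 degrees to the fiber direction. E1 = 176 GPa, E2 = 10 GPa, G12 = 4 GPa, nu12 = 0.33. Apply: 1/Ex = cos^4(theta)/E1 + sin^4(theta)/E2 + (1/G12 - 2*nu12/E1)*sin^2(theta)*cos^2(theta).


cos^4(45) = 0.25, sin^4(45) = 0.25, sin^2(45)*cos^2(45) = 0.25
1/G12 - 2*nu12/E1 = 1/4 - 2*0.33/176 = 0.24625 GPa^-1
1/Ex = 0.25/176 + 0.25/10 + 0.24625*0.25 = 0.087983 GPa^-1
Ex = 11.37 GPa

11.37 GPa


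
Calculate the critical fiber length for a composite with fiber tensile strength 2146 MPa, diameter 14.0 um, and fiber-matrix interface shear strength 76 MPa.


Lc = sigma_f * d / (2 * tau_i) = 2146 * 14.0 / (2 * 76) = 197.7 um

197.7 um


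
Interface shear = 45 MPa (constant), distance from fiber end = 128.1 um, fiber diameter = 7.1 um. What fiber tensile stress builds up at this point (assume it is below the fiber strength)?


Force balance: sigma_f * (pi*d^2/4) = tau * (pi*d) * x  ->  sigma_f = 4 * tau * x / d
sigma_f = 4 * 45 * 128.1 / 7.1 = 3247.6 MPa

3247.6 MPa


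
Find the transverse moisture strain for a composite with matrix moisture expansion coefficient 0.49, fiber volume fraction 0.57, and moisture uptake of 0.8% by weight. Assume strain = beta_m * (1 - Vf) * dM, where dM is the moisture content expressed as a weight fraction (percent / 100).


dM = 0.8/100 = 0.008
strain = beta_m * (1-Vf) * dM = 0.49 * 0.43 * 0.008 = 0.0016856

0.0016856


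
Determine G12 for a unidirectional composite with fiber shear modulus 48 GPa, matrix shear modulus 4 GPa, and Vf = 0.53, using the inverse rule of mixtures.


1/G12 = Vf/Gf + (1-Vf)/Gm = 0.53/48 + 0.47/4
G12 = 7.78 GPa

7.78 GPa


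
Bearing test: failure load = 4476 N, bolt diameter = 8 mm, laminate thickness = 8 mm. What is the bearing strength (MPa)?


sigma_br = F/(d*h) = 4476/(8*8) = 69.9 MPa

69.9 MPa


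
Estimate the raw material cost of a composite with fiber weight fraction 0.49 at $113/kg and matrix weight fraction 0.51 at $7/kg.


Cost = cost_f*Wf + cost_m*Wm = 113*0.49 + 7*0.51 = $58.94/kg

$58.94/kg


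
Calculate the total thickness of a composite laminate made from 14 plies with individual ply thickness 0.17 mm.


h = n * t_ply = 14 * 0.17 = 2.38 mm

2.38 mm
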